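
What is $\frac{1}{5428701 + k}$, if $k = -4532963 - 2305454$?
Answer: $- \frac{1}{1409716} \approx -7.0936 \cdot 10^{-7}$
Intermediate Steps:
$k = -6838417$
$\frac{1}{5428701 + k} = \frac{1}{5428701 - 6838417} = \frac{1}{-1409716} = - \frac{1}{1409716}$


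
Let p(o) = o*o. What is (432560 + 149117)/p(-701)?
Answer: 581677/491401 ≈ 1.1837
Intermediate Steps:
p(o) = o²
(432560 + 149117)/p(-701) = (432560 + 149117)/((-701)²) = 581677/491401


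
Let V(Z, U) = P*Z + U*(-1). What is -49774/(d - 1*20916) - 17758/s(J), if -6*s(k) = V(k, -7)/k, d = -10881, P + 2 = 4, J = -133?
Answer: 64372070002/1176489 ≈ 54715.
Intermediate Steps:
P = 2 (P = -2 + 4 = 2)
V(Z, U) = -U + 2*Z (V(Z, U) = 2*Z + U*(-1) = 2*Z - U = -U + 2*Z)
s(k) = -(7 + 2*k)/(6*k) (s(k) = -(-1*(-7) + 2*k)/(6*k) = -(7 + 2*k)/(6*k))
-49774/(d - 1*20916) - 17758/s(J) = -49774/(-10881 - 1*20916) - 17758*(-798/(-7 - 2*(-133))) = -49774/(-10881 - 20916) - 17758*(-798/(-7 + 266)) = -49774/(-31797) - 17758/((1/6)*(-1/133)*259) = -49774*(-1/31797) - 17758/(-37/114) = 49774/31797 - 17758*(-114/37) = 49774/31797 + 2024412/37 = 64372070002/1176489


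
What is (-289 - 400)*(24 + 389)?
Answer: -284557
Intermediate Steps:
(-289 - 400)*(24 + 389) = -689*413 = -284557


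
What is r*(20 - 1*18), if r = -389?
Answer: -778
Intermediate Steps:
r*(20 - 1*18) = -389*(20 - 1*18) = -389*(20 - 18) = -389*2 = -778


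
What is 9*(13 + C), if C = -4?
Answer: 81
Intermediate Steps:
9*(13 + C) = 9*(13 - 4) = 9*9 = 81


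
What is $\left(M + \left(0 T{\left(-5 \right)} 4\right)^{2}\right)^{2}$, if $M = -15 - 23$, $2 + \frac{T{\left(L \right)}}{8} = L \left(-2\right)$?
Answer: $1444$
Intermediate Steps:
$T{\left(L \right)} = -16 - 16 L$ ($T{\left(L \right)} = -16 + 8 L \left(-2\right) = -16 + 8 \left(- 2 L\right) = -16 - 16 L$)
$M = -38$
$\left(M + \left(0 T{\left(-5 \right)} 4\right)^{2}\right)^{2} = \left(-38 + \left(0 \left(-16 - -80\right) 4\right)^{2}\right)^{2} = \left(-38 + \left(0 \left(-16 + 80\right) 4\right)^{2}\right)^{2} = \left(-38 + \left(0 \cdot 64 \cdot 4\right)^{2}\right)^{2} = \left(-38 + \left(0 \cdot 4\right)^{2}\right)^{2} = \left(-38 + 0^{2}\right)^{2} = \left(-38 + 0\right)^{2} = \left(-38\right)^{2} = 1444$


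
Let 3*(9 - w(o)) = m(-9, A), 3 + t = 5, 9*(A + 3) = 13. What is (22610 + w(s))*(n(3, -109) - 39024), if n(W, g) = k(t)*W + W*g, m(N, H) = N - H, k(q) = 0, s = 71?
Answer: -8011601260/9 ≈ -8.9018e+8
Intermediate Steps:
A = -14/9 (A = -3 + (⅑)*13 = -3 + 13/9 = -14/9 ≈ -1.5556)
t = 2 (t = -3 + 5 = 2)
w(o) = 310/27 (w(o) = 9 - (-9 - 1*(-14/9))/3 = 9 - (-9 + 14/9)/3 = 9 - ⅓*(-67/9) = 9 + 67/27 = 310/27)
n(W, g) = W*g (n(W, g) = 0*W + W*g = 0 + W*g = W*g)
(22610 + w(s))*(n(3, -109) - 39024) = (22610 + 310/27)*(3*(-109) - 39024) = 610780*(-327 - 39024)/27 = (610780/27)*(-39351) = -8011601260/9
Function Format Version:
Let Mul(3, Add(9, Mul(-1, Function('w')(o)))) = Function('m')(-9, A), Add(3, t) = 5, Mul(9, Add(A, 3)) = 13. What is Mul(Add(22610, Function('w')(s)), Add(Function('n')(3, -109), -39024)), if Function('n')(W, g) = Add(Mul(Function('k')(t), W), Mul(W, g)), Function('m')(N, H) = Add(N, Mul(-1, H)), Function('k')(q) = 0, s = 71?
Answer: Rational(-8011601260, 9) ≈ -8.9018e+8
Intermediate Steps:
A = Rational(-14, 9) (A = Add(-3, Mul(Rational(1, 9), 13)) = Add(-3, Rational(13, 9)) = Rational(-14, 9) ≈ -1.5556)
t = 2 (t = Add(-3, 5) = 2)
Function('w')(o) = Rational(310, 27) (Function('w')(o) = Add(9, Mul(Rational(-1, 3), Add(-9, Mul(-1, Rational(-14, 9))))) = Add(9, Mul(Rational(-1, 3), Add(-9, Rational(14, 9)))) = Add(9, Mul(Rational(-1, 3), Rational(-67, 9))) = Add(9, Rational(67, 27)) = Rational(310, 27))
Function('n')(W, g) = Mul(W, g) (Function('n')(W, g) = Add(Mul(0, W), Mul(W, g)) = Add(0, Mul(W, g)) = Mul(W, g))
Mul(Add(22610, Function('w')(s)), Add(Function('n')(3, -109), -39024)) = Mul(Add(22610, Rational(310, 27)), Add(Mul(3, -109), -39024)) = Mul(Rational(610780, 27), Add(-327, -39024)) = Mul(Rational(610780, 27), -39351) = Rational(-8011601260, 9)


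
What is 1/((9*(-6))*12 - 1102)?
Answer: -1/1750 ≈ -0.00057143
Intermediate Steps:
1/((9*(-6))*12 - 1102) = 1/(-54*12 - 1102) = 1/(-648 - 1102) = 1/(-1750) = -1/1750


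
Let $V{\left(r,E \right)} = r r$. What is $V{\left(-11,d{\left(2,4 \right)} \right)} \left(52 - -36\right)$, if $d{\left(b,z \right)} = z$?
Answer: $10648$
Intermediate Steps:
$V{\left(r,E \right)} = r^{2}$
$V{\left(-11,d{\left(2,4 \right)} \right)} \left(52 - -36\right) = \left(-11\right)^{2} \left(52 - -36\right) = 121 \left(52 + 36\right) = 121 \cdot 88 = 10648$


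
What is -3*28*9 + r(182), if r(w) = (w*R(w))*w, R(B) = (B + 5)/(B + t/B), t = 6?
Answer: 551147968/16565 ≈ 33272.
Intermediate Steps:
R(B) = (5 + B)/(B + 6/B) (R(B) = (B + 5)/(B + 6/B) = (5 + B)/(B + 6/B))
r(w) = w³*(5 + w)/(6 + w²) (r(w) = (w*(w*(5 + w)/(6 + w²)))*w = (w²*(5 + w)/(6 + w²))*w = w³*(5 + w)/(6 + w²))
-3*28*9 + r(182) = -3*28*9 + 182³*(5 + 182)/(6 + 182²) = -84*9 + 6028568*187/(6 + 33124) = -756 + 6028568*187/33130 = -756 + 6028568*(1/33130)*187 = -756 + 563671108/16565 = 551147968/16565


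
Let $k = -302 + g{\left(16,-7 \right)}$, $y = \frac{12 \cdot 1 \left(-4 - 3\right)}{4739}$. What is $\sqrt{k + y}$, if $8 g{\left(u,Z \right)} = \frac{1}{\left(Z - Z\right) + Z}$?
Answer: $\frac{i \sqrt{108530426494}}{18956} \approx 17.379 i$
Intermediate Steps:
$g{\left(u,Z \right)} = \frac{1}{8 Z}$ ($g{\left(u,Z \right)} = \frac{1}{8 \left(\left(Z - Z\right) + Z\right)} = \frac{1}{8 \left(0 + Z\right)} = \frac{1}{8 Z}$)
$y = - \frac{12}{677}$ ($y = 12 \left(-4 - 3\right) \frac{1}{4739} = 12 \left(-7\right) \frac{1}{4739} = \left(-84\right) \frac{1}{4739} = - \frac{12}{677} \approx -0.017725$)
$k = - \frac{16913}{56}$ ($k = -302 + \frac{1}{8 \left(-7\right)} = -302 + \frac{1}{8} \left(- \frac{1}{7}\right) = -302 - \frac{1}{56} = - \frac{16913}{56} \approx -302.02$)
$\sqrt{k + y} = \sqrt{- \frac{16913}{56} - \frac{12}{677}} = \sqrt{- \frac{11450773}{37912}} = \frac{i \sqrt{108530426494}}{18956}$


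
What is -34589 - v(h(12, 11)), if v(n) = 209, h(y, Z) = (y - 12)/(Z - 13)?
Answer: -34798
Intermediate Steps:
h(y, Z) = (-12 + y)/(-13 + Z)
-34589 - v(h(12, 11)) = -34589 - 1*209 = -34589 - 209 = -34798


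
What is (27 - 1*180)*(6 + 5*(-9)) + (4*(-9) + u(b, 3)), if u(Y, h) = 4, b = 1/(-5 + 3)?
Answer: 5935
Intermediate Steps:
b = -1/2 (b = 1/(-2) = -1/2 ≈ -0.50000)
(27 - 1*180)*(6 + 5*(-9)) + (4*(-9) + u(b, 3)) = (27 - 1*180)*(6 + 5*(-9)) + (4*(-9) + 4) = (27 - 180)*(6 - 45) + (-36 + 4) = -153*(-39) - 32 = 5967 - 32 = 5935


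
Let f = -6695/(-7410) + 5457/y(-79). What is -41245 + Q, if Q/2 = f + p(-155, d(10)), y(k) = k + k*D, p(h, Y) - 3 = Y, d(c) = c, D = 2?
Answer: -185808386/4503 ≈ -41263.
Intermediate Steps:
p(h, Y) = 3 + Y
y(k) = 3*k (y(k) = k + k*2 = k + 2*k = 3*k)
f = -199229/9006 (f = -6695/(-7410) + 5457/((3*(-79))) = -6695*(-1/7410) + 5457/(-237) = 103/114 + 5457*(-1/237) = 103/114 - 1819/79 = -199229/9006 ≈ -22.122)
Q = -82151/4503 (Q = 2*(-199229/9006 + (3 + 10)) = 2*(-199229/9006 + 13) = 2*(-82151/9006) = -82151/4503 ≈ -18.244)
-41245 + Q = -41245 - 82151/4503 = -185808386/4503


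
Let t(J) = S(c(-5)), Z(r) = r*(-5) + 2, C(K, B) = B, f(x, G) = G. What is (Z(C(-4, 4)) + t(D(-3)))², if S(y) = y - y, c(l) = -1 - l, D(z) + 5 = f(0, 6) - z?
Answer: 324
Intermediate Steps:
Z(r) = 2 - 5*r (Z(r) = -5*r + 2 = 2 - 5*r)
D(z) = 1 - z (D(z) = -5 + (6 - z) = 1 - z)
S(y) = 0
t(J) = 0
(Z(C(-4, 4)) + t(D(-3)))² = ((2 - 5*4) + 0)² = ((2 - 20) + 0)² = (-18 + 0)² = (-18)² = 324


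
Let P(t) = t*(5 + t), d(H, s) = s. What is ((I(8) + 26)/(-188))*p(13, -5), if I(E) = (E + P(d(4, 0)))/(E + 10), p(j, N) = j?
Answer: -1547/846 ≈ -1.8286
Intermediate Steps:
I(E) = E/(10 + E) (I(E) = (E + 0*(5 + 0))/(E + 10) = (E + 0*5)/(10 + E) = (E + 0)/(10 + E) = E/(10 + E))
((I(8) + 26)/(-188))*p(13, -5) = ((8/(10 + 8) + 26)/(-188))*13 = ((8/18 + 26)*(-1/188))*13 = ((8*(1/18) + 26)*(-1/188))*13 = ((4/9 + 26)*(-1/188))*13 = ((238/9)*(-1/188))*13 = -119/846*13 = -1547/846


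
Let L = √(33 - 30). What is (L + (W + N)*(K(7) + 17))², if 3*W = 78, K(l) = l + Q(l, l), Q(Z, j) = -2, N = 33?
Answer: (1298 + √3)² ≈ 1.6893e+6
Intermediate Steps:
K(l) = -2 + l (K(l) = l - 2 = -2 + l)
W = 26 (W = (⅓)*78 = 26)
L = √3 ≈ 1.7320
(L + (W + N)*(K(7) + 17))² = (√3 + (26 + 33)*((-2 + 7) + 17))² = (√3 + 59*(5 + 17))² = (√3 + 59*22)² = (√3 + 1298)² = (1298 + √3)²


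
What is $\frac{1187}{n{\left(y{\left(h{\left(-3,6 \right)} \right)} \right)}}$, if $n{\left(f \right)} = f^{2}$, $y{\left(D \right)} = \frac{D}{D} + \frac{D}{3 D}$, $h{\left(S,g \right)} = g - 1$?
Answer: $\frac{10683}{16} \approx 667.69$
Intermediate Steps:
$h{\left(S,g \right)} = -1 + g$
$y{\left(D \right)} = \frac{4}{3}$ ($y{\left(D \right)} = 1 + D \frac{1}{3 D} = 1 + \frac{1}{3} = \frac{4}{3}$)
$\frac{1187}{n{\left(y{\left(h{\left(-3,6 \right)} \right)} \right)}} = \frac{1187}{\left(\frac{4}{3}\right)^{2}} = \frac{1187}{\frac{16}{9}} = 1187 \cdot \frac{9}{16} = \frac{10683}{16}$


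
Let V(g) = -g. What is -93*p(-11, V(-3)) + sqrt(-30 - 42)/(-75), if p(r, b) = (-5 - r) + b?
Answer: -837 - 2*I*sqrt(2)/25 ≈ -837.0 - 0.11314*I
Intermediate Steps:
p(r, b) = -5 + b - r
-93*p(-11, V(-3)) + sqrt(-30 - 42)/(-75) = -93*(-5 - 1*(-3) - 1*(-11)) + sqrt(-30 - 42)/(-75) = -93*(-5 + 3 + 11) + sqrt(-72)*(-1/75) = -93*9 + (6*I*sqrt(2))*(-1/75) = -837 - 2*I*sqrt(2)/25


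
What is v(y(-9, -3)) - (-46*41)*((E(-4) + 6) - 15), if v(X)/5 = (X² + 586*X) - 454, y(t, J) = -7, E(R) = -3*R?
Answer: -16877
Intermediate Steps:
v(X) = -2270 + 5*X² + 2930*X (v(X) = 5*((X² + 586*X) - 454) = 5*(-454 + X² + 586*X) = -2270 + 5*X² + 2930*X)
v(y(-9, -3)) - (-46*41)*((E(-4) + 6) - 15) = (-2270 + 5*(-7)² + 2930*(-7)) - (-46*41)*((-3*(-4) + 6) - 15) = (-2270 + 5*49 - 20510) - (-1886)*((12 + 6) - 15) = (-2270 + 245 - 20510) - (-1886)*(18 - 15) = -22535 - (-1886)*3 = -22535 - 1*(-5658) = -22535 + 5658 = -16877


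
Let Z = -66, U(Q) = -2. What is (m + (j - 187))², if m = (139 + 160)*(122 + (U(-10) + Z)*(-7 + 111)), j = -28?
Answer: 4319185410225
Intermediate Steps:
m = -2078050 (m = (139 + 160)*(122 + (-2 - 66)*(-7 + 111)) = 299*(122 - 68*104) = 299*(122 - 7072) = 299*(-6950) = -2078050)
(m + (j - 187))² = (-2078050 + (-28 - 187))² = (-2078050 - 215)² = (-2078265)² = 4319185410225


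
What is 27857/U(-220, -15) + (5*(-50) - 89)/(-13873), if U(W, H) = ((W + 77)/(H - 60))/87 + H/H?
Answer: 2521654810977/92505164 ≈ 27260.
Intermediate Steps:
U(W, H) = 1 + (77 + W)/(87*(-60 + H)) (U(W, H) = ((77 + W)/(-60 + H))*(1/87) + 1 = (77 + W)/(87*(-60 + H)) + 1 = 1 + (77 + W)/(87*(-60 + H)))
27857/U(-220, -15) + (5*(-50) - 89)/(-13873) = 27857/(((-5143 - 220 + 87*(-15))/(87*(-60 - 15)))) + (5*(-50) - 89)/(-13873) = 27857/(((1/87)*(-5143 - 220 - 1305)/(-75))) + (-250 - 89)*(-1/13873) = 27857/(((1/87)*(-1/75)*(-6668))) - 339*(-1/13873) = 27857/(6668/6525) + 339/13873 = 27857*(6525/6668) + 339/13873 = 181766925/6668 + 339/13873 = 2521654810977/92505164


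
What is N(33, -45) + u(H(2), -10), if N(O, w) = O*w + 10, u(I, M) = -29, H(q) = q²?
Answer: -1504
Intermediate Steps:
N(O, w) = 10 + O*w
N(33, -45) + u(H(2), -10) = (10 + 33*(-45)) - 29 = (10 - 1485) - 29 = -1475 - 29 = -1504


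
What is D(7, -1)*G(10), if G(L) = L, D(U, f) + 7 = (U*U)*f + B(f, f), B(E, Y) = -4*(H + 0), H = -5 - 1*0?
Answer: -360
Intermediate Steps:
H = -5 (H = -5 + 0 = -5)
B(E, Y) = 20 (B(E, Y) = -4*(-5 + 0) = -4*(-5) = 20)
D(U, f) = 13 + f*U**2 (D(U, f) = -7 + ((U*U)*f + 20) = -7 + (U**2*f + 20) = -7 + (f*U**2 + 20) = -7 + (20 + f*U**2) = 13 + f*U**2)
D(7, -1)*G(10) = (13 - 1*7**2)*10 = (13 - 1*49)*10 = (13 - 49)*10 = -36*10 = -360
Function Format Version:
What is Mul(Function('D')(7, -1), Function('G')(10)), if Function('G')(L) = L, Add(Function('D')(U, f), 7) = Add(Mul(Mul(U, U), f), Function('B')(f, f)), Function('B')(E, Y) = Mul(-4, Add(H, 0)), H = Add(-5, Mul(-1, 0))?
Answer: -360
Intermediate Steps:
H = -5 (H = Add(-5, 0) = -5)
Function('B')(E, Y) = 20 (Function('B')(E, Y) = Mul(-4, Add(-5, 0)) = Mul(-4, -5) = 20)
Function('D')(U, f) = Add(13, Mul(f, Pow(U, 2))) (Function('D')(U, f) = Add(-7, Add(Mul(Mul(U, U), f), 20)) = Add(-7, Add(Mul(Pow(U, 2), f), 20)) = Add(-7, Add(Mul(f, Pow(U, 2)), 20)) = Add(-7, Add(20, Mul(f, Pow(U, 2)))) = Add(13, Mul(f, Pow(U, 2))))
Mul(Function('D')(7, -1), Function('G')(10)) = Mul(Add(13, Mul(-1, Pow(7, 2))), 10) = Mul(Add(13, Mul(-1, 49)), 10) = Mul(Add(13, -49), 10) = Mul(-36, 10) = -360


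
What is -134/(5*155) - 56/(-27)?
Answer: 39782/20925 ≈ 1.9012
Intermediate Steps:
-134/(5*155) - 56/(-27) = -134/775 - 56*(-1/27) = -134*1/775 + 56/27 = -134/775 + 56/27 = 39782/20925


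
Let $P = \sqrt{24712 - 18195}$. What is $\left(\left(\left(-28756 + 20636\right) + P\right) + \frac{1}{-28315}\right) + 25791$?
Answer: $\frac{500354364}{28315} + 7 \sqrt{133} \approx 17752.0$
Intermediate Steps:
$P = 7 \sqrt{133}$ ($P = \sqrt{6517} = 7 \sqrt{133} \approx 80.728$)
$\left(\left(\left(-28756 + 20636\right) + P\right) + \frac{1}{-28315}\right) + 25791 = \left(\left(\left(-28756 + 20636\right) + 7 \sqrt{133}\right) + \frac{1}{-28315}\right) + 25791 = \left(\left(-8120 + 7 \sqrt{133}\right) - \frac{1}{28315}\right) + 25791 = \left(- \frac{229917801}{28315} + 7 \sqrt{133}\right) + 25791 = \frac{500354364}{28315} + 7 \sqrt{133}$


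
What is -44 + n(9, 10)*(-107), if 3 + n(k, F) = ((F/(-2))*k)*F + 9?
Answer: 47464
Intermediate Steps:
n(k, F) = 6 - k*F²/2 (n(k, F) = -3 + (((F/(-2))*k)*F + 9) = -3 + (((F*(-½))*k)*F + 9) = -3 + (((-F/2)*k)*F + 9) = -3 + ((-F*k/2)*F + 9) = -3 + (-k*F²/2 + 9) = -3 + (9 - k*F²/2) = 6 - k*F²/2)
-44 + n(9, 10)*(-107) = -44 + (6 - ½*9*10²)*(-107) = -44 + (6 - ½*9*100)*(-107) = -44 + (6 - 450)*(-107) = -44 - 444*(-107) = -44 + 47508 = 47464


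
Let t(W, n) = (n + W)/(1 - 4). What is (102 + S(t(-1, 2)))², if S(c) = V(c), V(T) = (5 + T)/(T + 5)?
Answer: 10609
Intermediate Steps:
t(W, n) = -W/3 - n/3 (t(W, n) = (W + n)/(-3) = (W + n)*(-⅓) = -W/3 - n/3)
V(T) = 1 (V(T) = (5 + T)/(5 + T) = 1)
S(c) = 1
(102 + S(t(-1, 2)))² = (102 + 1)² = 103² = 10609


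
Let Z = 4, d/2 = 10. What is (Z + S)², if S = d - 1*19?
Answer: 25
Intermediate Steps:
d = 20 (d = 2*10 = 20)
S = 1 (S = 20 - 1*19 = 20 - 19 = 1)
(Z + S)² = (4 + 1)² = 5² = 25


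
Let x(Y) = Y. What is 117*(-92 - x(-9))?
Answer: -9711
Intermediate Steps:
117*(-92 - x(-9)) = 117*(-92 - 1*(-9)) = 117*(-92 + 9) = 117*(-83) = -9711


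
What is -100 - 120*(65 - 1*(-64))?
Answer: -15580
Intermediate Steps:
-100 - 120*(65 - 1*(-64)) = -100 - 120*(65 + 64) = -100 - 120*129 = -100 - 15480 = -15580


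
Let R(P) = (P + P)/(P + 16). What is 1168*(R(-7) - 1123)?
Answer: -11821328/9 ≈ -1.3135e+6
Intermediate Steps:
R(P) = 2*P/(16 + P) (R(P) = (2*P)/(16 + P) = 2*P/(16 + P))
1168*(R(-7) - 1123) = 1168*(2*(-7)/(16 - 7) - 1123) = 1168*(2*(-7)/9 - 1123) = 1168*(2*(-7)*(1/9) - 1123) = 1168*(-14/9 - 1123) = 1168*(-10121/9) = -11821328/9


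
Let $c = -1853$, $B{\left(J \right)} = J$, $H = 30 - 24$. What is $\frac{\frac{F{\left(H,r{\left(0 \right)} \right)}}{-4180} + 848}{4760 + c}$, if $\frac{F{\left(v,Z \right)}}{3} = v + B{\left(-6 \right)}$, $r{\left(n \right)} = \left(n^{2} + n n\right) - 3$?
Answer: $\frac{848}{2907} \approx 0.29171$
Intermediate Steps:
$H = 6$ ($H = 30 - 24 = 6$)
$r{\left(n \right)} = -3 + 2 n^{2}$ ($r{\left(n \right)} = \left(n^{2} + n^{2}\right) - 3 = 2 n^{2} - 3 = -3 + 2 n^{2}$)
$F{\left(v,Z \right)} = -18 + 3 v$ ($F{\left(v,Z \right)} = 3 \left(v - 6\right) = 3 \left(-6 + v\right) = -18 + 3 v$)
$\frac{\frac{F{\left(H,r{\left(0 \right)} \right)}}{-4180} + 848}{4760 + c} = \frac{\frac{-18 + 3 \cdot 6}{-4180} + 848}{4760 - 1853} = \frac{\left(-18 + 18\right) \left(- \frac{1}{4180}\right) + 848}{2907} = \left(0 \left(- \frac{1}{4180}\right) + 848\right) \frac{1}{2907} = \left(0 + 848\right) \frac{1}{2907} = 848 \cdot \frac{1}{2907} = \frac{848}{2907}$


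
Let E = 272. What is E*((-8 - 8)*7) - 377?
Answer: -30841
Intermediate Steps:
E*((-8 - 8)*7) - 377 = 272*((-8 - 8)*7) - 377 = 272*(-16*7) - 377 = 272*(-112) - 377 = -30464 - 377 = -30841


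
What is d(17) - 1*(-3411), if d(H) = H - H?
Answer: 3411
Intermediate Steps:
d(H) = 0
d(17) - 1*(-3411) = 0 - 1*(-3411) = 0 + 3411 = 3411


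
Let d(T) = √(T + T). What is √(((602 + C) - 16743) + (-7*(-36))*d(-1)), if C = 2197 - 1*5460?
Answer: 6*√(-539 + 7*I*√2) ≈ 1.2792 + 139.3*I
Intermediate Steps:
C = -3263 (C = 2197 - 5460 = -3263)
d(T) = √2*√T (d(T) = √(2*T) = √2*√T)
√(((602 + C) - 16743) + (-7*(-36))*d(-1)) = √(((602 - 3263) - 16743) + (-7*(-36))*(√2*√(-1))) = √((-2661 - 16743) + 252*(√2*I)) = √(-19404 + 252*(I*√2)) = √(-19404 + 252*I*√2)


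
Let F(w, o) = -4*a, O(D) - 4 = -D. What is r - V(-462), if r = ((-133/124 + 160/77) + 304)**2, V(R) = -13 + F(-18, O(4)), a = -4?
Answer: 8480582927569/91164304 ≈ 93025.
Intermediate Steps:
O(D) = 4 - D
F(w, o) = 16 (F(w, o) = -4*(-4) = 16)
V(R) = 3 (V(R) = -13 + 16 = 3)
r = 8480856420481/91164304 (r = ((-133*1/124 + 160*(1/77)) + 304)**2 = ((-133/124 + 160/77) + 304)**2 = (9599/9548 + 304)**2 = (2912191/9548)**2 = 8480856420481/91164304 ≈ 93028.)
r - V(-462) = 8480856420481/91164304 - 1*3 = 8480856420481/91164304 - 3 = 8480582927569/91164304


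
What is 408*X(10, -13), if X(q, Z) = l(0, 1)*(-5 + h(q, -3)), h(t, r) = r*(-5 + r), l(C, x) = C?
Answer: 0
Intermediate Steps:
X(q, Z) = 0 (X(q, Z) = 0*(-5 - 3*(-5 - 3)) = 0*(-5 - 3*(-8)) = 0*(-5 + 24) = 0*19 = 0)
408*X(10, -13) = 408*0 = 0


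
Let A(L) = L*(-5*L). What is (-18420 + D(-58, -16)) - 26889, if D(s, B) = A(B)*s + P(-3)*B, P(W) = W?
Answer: 28979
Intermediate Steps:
A(L) = -5*L²
D(s, B) = -3*B - 5*s*B² (D(s, B) = (-5*B²)*s - 3*B = -5*s*B² - 3*B = -3*B - 5*s*B²)
(-18420 + D(-58, -16)) - 26889 = (-18420 - 16*(-3 - 5*(-16)*(-58))) - 26889 = (-18420 - 16*(-3 - 4640)) - 26889 = (-18420 - 16*(-4643)) - 26889 = (-18420 + 74288) - 26889 = 55868 - 26889 = 28979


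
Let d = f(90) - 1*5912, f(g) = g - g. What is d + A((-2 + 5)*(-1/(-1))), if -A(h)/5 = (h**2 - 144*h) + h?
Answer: -3812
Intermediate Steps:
f(g) = 0
d = -5912 (d = 0 - 1*5912 = 0 - 5912 = -5912)
A(h) = -5*h**2 + 715*h (A(h) = -5*((h**2 - 144*h) + h) = -5*(h**2 - 143*h) = -5*h**2 + 715*h)
d + A((-2 + 5)*(-1/(-1))) = -5912 + 5*((-2 + 5)*(-1/(-1)))*(143 - (-2 + 5)*(-1/(-1))) = -5912 + 5*(3*(-1*(-1)))*(143 - 3*(-1*(-1))) = -5912 + 5*(3*1)*(143 - 3) = -5912 + 5*3*(143 - 1*3) = -5912 + 5*3*(143 - 3) = -5912 + 5*3*140 = -5912 + 2100 = -3812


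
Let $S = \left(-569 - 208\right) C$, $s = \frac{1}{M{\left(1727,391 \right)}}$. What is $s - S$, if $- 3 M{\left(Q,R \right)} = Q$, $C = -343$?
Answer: $- \frac{460264500}{1727} \approx -2.6651 \cdot 10^{5}$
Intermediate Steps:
$M{\left(Q,R \right)} = - \frac{Q}{3}$
$s = - \frac{3}{1727}$ ($s = \frac{1}{\left(- \frac{1}{3}\right) 1727} = \frac{1}{- \frac{1727}{3}} = - \frac{3}{1727} \approx -0.0017371$)
$S = 266511$ ($S = \left(-569 - 208\right) \left(-343\right) = \left(-777\right) \left(-343\right) = 266511$)
$s - S = - \frac{3}{1727} - 266511 = - \frac{460264500}{1727}$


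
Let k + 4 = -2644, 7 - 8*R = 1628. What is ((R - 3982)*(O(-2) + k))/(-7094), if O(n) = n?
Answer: -44357025/28376 ≈ -1563.2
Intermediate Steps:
R = -1621/8 (R = 7/8 - ⅛*1628 = 7/8 - 407/2 = -1621/8 ≈ -202.63)
k = -2648 (k = -4 - 2644 = -2648)
((R - 3982)*(O(-2) + k))/(-7094) = ((-1621/8 - 3982)*(-2 - 2648))/(-7094) = -33477/8*(-2650)*(-1/7094) = (44357025/4)*(-1/7094) = -44357025/28376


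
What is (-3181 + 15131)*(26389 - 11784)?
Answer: 174529750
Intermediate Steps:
(-3181 + 15131)*(26389 - 11784) = 11950*14605 = 174529750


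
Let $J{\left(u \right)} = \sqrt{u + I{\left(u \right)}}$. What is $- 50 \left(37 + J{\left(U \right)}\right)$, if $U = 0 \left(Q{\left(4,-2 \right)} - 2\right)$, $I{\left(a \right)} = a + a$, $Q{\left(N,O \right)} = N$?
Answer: $-1850$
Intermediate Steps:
$I{\left(a \right)} = 2 a$
$U = 0$ ($U = 0 \left(4 - 2\right) = 0 \cdot 2 = 0$)
$J{\left(u \right)} = \sqrt{3} \sqrt{u}$ ($J{\left(u \right)} = \sqrt{u + 2 u} = \sqrt{3 u} = \sqrt{3} \sqrt{u}$)
$- 50 \left(37 + J{\left(U \right)}\right) = - 50 \left(37 + \sqrt{3} \sqrt{0}\right) = - 50 \left(37 + \sqrt{3} \cdot 0\right) = - 50 \left(37 + 0\right) = \left(-50\right) 37 = -1850$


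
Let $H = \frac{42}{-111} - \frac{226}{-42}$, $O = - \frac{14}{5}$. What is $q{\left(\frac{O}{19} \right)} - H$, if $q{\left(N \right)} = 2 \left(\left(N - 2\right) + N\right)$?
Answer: $- \frac{708037}{73815} \approx -9.592$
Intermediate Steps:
$O = - \frac{14}{5}$ ($O = \left(-14\right) \frac{1}{5} = - \frac{14}{5} \approx -2.8$)
$H = \frac{3887}{777}$ ($H = 42 \left(- \frac{1}{111}\right) - - \frac{113}{21} = - \frac{14}{37} + \frac{113}{21} = \frac{3887}{777} \approx 5.0026$)
$q{\left(N \right)} = -4 + 4 N$ ($q{\left(N \right)} = 2 \left(\left(-2 + N\right) + N\right) = 2 \left(-2 + 2 N\right) = -4 + 4 N$)
$q{\left(\frac{O}{19} \right)} - H = \left(-4 + 4 \left(- \frac{14}{5 \cdot 19}\right)\right) - \frac{3887}{777} = \left(-4 + 4 \left(\left(- \frac{14}{5}\right) \frac{1}{19}\right)\right) - \frac{3887}{777} = \left(-4 + 4 \left(- \frac{14}{95}\right)\right) - \frac{3887}{777} = \left(-4 - \frac{56}{95}\right) - \frac{3887}{777} = - \frac{436}{95} - \frac{3887}{777} = - \frac{708037}{73815}$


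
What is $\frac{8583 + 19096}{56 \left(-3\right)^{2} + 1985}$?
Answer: $\frac{27679}{2489} \approx 11.121$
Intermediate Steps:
$\frac{8583 + 19096}{56 \left(-3\right)^{2} + 1985} = \frac{27679}{56 \cdot 9 + 1985} = \frac{27679}{504 + 1985} = \frac{27679}{2489}$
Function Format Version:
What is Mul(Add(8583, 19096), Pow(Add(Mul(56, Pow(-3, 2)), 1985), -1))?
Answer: Rational(27679, 2489) ≈ 11.121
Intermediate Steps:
Mul(Add(8583, 19096), Pow(Add(Mul(56, Pow(-3, 2)), 1985), -1)) = Mul(27679, Pow(Add(Mul(56, 9), 1985), -1)) = Mul(27679, Pow(Add(504, 1985), -1)) = Mul(27679, Pow(2489, -1)) = Mul(27679, Rational(1, 2489)) = Rational(27679, 2489)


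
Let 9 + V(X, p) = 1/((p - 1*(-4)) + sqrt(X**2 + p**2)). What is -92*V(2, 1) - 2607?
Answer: -1802 + 23*sqrt(5)/5 ≈ -1791.7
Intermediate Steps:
V(X, p) = -9 + 1/(4 + p + sqrt(X**2 + p**2)) (V(X, p) = -9 + 1/((p - 1*(-4)) + sqrt(X**2 + p**2)) = -9 + 1/((p + 4) + sqrt(X**2 + p**2)) = -9 + 1/((4 + p) + sqrt(X**2 + p**2)) = -9 + 1/(4 + p + sqrt(X**2 + p**2)))
-92*V(2, 1) - 2607 = -92*(-35 - 9*1 - 9*sqrt(2**2 + 1**2))/(4 + 1 + sqrt(2**2 + 1**2)) - 2607 = -92*(-35 - 9 - 9*sqrt(4 + 1))/(4 + 1 + sqrt(4 + 1)) - 2607 = -92*(-35 - 9 - 9*sqrt(5))/(4 + 1 + sqrt(5)) - 2607 = -92*(-44 - 9*sqrt(5))/(5 + sqrt(5)) - 2607 = -2607 - 92*(-44 - 9*sqrt(5))/(5 + sqrt(5))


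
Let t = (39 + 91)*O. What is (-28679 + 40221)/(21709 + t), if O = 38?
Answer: 11542/26649 ≈ 0.43311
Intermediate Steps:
t = 4940 (t = (39 + 91)*38 = 130*38 = 4940)
(-28679 + 40221)/(21709 + t) = (-28679 + 40221)/(21709 + 4940) = 11542/26649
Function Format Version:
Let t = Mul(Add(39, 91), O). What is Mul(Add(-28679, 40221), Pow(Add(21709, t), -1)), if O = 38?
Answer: Rational(11542, 26649) ≈ 0.43311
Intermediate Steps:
t = 4940 (t = Mul(Add(39, 91), 38) = Mul(130, 38) = 4940)
Mul(Add(-28679, 40221), Pow(Add(21709, t), -1)) = Mul(Add(-28679, 40221), Pow(Add(21709, 4940), -1)) = Mul(11542, Pow(26649, -1)) = Mul(11542, Rational(1, 26649)) = Rational(11542, 26649)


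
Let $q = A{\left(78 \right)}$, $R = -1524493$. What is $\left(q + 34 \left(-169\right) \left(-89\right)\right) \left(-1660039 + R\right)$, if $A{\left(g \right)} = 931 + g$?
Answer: $-1631763750396$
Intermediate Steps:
$q = 1009$ ($q = 931 + 78 = 1009$)
$\left(q + 34 \left(-169\right) \left(-89\right)\right) \left(-1660039 + R\right) = \left(1009 + 34 \left(-169\right) \left(-89\right)\right) \left(-1660039 - 1524493\right) = \left(1009 - -511394\right) \left(-3184532\right) = \left(1009 + 511394\right) \left(-3184532\right) = 512403 \left(-3184532\right) = -1631763750396$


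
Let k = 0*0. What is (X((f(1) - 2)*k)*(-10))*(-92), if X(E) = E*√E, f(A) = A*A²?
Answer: 0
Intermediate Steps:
k = 0
f(A) = A³
X(E) = E^(3/2)
(X((f(1) - 2)*k)*(-10))*(-92) = (((1³ - 2)*0)^(3/2)*(-10))*(-92) = (((1 - 2)*0)^(3/2)*(-10))*(-92) = ((-1*0)^(3/2)*(-10))*(-92) = (0^(3/2)*(-10))*(-92) = (0*(-10))*(-92) = 0*(-92) = 0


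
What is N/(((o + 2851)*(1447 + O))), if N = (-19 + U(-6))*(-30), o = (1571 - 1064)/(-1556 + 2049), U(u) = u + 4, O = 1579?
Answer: 1827/25027690 ≈ 7.2999e-5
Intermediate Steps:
U(u) = 4 + u
o = 507/493 ≈ 1.0284
N = 630 (N = (-19 + (4 - 6))*(-30) = (-19 - 2)*(-30) = -21*(-30) = 630)
N/(((o + 2851)*(1447 + O))) = 630/(((507/493 + 2851)*(1447 + 1579))) = 630/(((1406050/493)*3026)) = 630/(250276900/29) = 630*(29/250276900) = 1827/25027690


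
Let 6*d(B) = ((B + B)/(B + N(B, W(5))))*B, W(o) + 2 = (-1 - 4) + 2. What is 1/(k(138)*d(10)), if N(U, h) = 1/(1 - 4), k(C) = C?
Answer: 29/13800 ≈ 0.0021014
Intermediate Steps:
W(o) = -5 (W(o) = -2 + ((-1 - 4) + 2) = -2 + (-5 + 2) = -2 - 3 = -5)
N(U, h) = -⅓ (N(U, h) = 1/(-3) = -⅓)
d(B) = B²/(3*(-⅓ + B)) (d(B) = (((B + B)/(B - ⅓))*B)/6 = (((2*B)/(-⅓ + B))*B)/6 = ((2*B/(-⅓ + B))*B)/6 = (2*B²/(-⅓ + B))/6 = B²/(3*(-⅓ + B)))
1/(k(138)*d(10)) = 1/(138*(10²/(-1 + 3*10))) = 1/(138*(100/(-1 + 30))) = 1/(138*(100/29)) = 1/(13800/29) = 29/13800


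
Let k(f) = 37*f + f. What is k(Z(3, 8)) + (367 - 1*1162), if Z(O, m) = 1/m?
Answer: -3161/4 ≈ -790.25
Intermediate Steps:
k(f) = 38*f
k(Z(3, 8)) + (367 - 1*1162) = 38/8 + (367 - 1*1162) = 38*(1/8) + (367 - 1162) = 19/4 - 795 = -3161/4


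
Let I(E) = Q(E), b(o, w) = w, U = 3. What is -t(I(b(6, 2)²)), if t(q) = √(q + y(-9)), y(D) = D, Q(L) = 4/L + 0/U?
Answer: -2*I*√2 ≈ -2.8284*I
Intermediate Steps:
Q(L) = 4/L (Q(L) = 4/L + 0/3 = 4/L + 0*(⅓) = 4/L + 0 = 4/L)
I(E) = 4/E
t(q) = √(-9 + q) (t(q) = √(q - 9) = √(-9 + q))
-t(I(b(6, 2)²)) = -√(-9 + 4/(2²)) = -√(-9 + 4/4) = -√(-9 + 4*(¼)) = -√(-9 + 1) = -√(-8) = -2*I*√2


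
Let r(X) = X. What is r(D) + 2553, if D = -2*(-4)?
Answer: 2561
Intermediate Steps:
D = 8
r(D) + 2553 = 8 + 2553 = 2561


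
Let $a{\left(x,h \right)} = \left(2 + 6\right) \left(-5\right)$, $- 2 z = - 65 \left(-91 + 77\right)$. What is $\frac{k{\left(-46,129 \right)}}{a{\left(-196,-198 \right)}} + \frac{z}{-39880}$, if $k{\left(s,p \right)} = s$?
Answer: $\frac{46317}{39880} \approx 1.1614$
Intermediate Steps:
$z = -455$ ($z = - \frac{\left(-65\right) \left(-91 + 77\right)}{2} = - \frac{\left(-65\right) \left(-14\right)}{2} = \left(- \frac{1}{2}\right) 910 = -455$)
$a{\left(x,h \right)} = -40$ ($a{\left(x,h \right)} = 8 \left(-5\right) = -40$)
$\frac{k{\left(-46,129 \right)}}{a{\left(-196,-198 \right)}} + \frac{z}{-39880} = - \frac{46}{-40} - \frac{455}{-39880} = \left(-46\right) \left(- \frac{1}{40}\right) - - \frac{91}{7976} = \frac{23}{20} + \frac{91}{7976} = \frac{46317}{39880}$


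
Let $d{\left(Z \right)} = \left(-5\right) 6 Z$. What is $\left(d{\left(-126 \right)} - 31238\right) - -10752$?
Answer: $-16706$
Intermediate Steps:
$d{\left(Z \right)} = - 30 Z$
$\left(d{\left(-126 \right)} - 31238\right) - -10752 = \left(\left(-30\right) \left(-126\right) - 31238\right) - -10752 = \left(3780 - 31238\right) + 10752 = -27458 + 10752 = -16706$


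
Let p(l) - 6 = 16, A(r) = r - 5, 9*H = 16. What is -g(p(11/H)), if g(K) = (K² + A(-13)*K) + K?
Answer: -110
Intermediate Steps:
H = 16/9 (H = (⅑)*16 = 16/9 ≈ 1.7778)
A(r) = -5 + r
p(l) = 22 (p(l) = 6 + 16 = 22)
g(K) = K² - 17*K (g(K) = (K² + (-5 - 13)*K) + K = (K² - 18*K) + K = K² - 17*K)
-g(p(11/H)) = -22*(-17 + 22) = -22*5 = -1*110 = -110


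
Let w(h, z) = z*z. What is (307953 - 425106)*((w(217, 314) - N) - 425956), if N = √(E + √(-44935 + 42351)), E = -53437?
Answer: 38351206080 + 117153*√(-53437 + 2*I*√646) ≈ 3.8351e+10 + 2.7082e+7*I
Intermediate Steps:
w(h, z) = z²
N = √(-53437 + 2*I*√646) (N = √(-53437 + √(-44935 + 42351)) = √(-53437 + √(-2584)) = √(-53437 + 2*I*√646) ≈ 0.11 + 231.16*I)
(307953 - 425106)*((w(217, 314) - N) - 425956) = (307953 - 425106)*((314² - √(-53437 + 2*I*√646)) - 425956) = -117153*((98596 - √(-53437 + 2*I*√646)) - 425956) = -117153*(-327360 - √(-53437 + 2*I*√646)) = 38351206080 + 117153*√(-53437 + 2*I*√646)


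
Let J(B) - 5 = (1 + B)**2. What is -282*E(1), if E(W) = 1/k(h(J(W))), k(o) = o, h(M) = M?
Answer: -94/3 ≈ -31.333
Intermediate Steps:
J(B) = 5 + (1 + B)**2
E(W) = 1/(5 + (1 + W)**2)
-282*E(1) = -282/(5 + (1 + 1)**2) = -282/(5 + 2**2) = -282/(5 + 4) = -282/9 = -282*1/9 = -94/3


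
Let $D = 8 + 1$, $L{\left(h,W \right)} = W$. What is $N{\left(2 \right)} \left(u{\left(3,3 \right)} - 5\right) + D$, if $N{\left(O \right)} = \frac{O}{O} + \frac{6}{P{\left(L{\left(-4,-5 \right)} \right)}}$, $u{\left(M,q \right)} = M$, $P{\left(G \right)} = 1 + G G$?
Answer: $\frac{85}{13} \approx 6.5385$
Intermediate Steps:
$D = 9$
$P{\left(G \right)} = 1 + G^{2}$
$N{\left(O \right)} = \frac{16}{13}$ ($N{\left(O \right)} = \frac{O}{O} + \frac{6}{1 + \left(-5\right)^{2}} = 1 + \frac{6}{1 + 25} = 1 + \frac{6}{26} = 1 + 6 \cdot \frac{1}{26} = 1 + \frac{3}{13} = \frac{16}{13}$)
$N{\left(2 \right)} \left(u{\left(3,3 \right)} - 5\right) + D = \frac{16 \left(3 - 5\right)}{13} + 9 = \frac{16}{13} \left(-2\right) + 9 = - \frac{32}{13} + 9 = \frac{85}{13}$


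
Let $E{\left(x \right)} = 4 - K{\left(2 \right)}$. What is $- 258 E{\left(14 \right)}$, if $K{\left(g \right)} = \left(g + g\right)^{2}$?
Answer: $3096$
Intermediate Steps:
$K{\left(g \right)} = 4 g^{2}$ ($K{\left(g \right)} = \left(2 g\right)^{2} = 4 g^{2}$)
$E{\left(x \right)} = -12$ ($E{\left(x \right)} = 4 - 4 \cdot 2^{2} = 4 - 4 \cdot 4 = 4 - 16 = -12$)
$- 258 E{\left(14 \right)} = \left(-258\right) \left(-12\right) = 3096$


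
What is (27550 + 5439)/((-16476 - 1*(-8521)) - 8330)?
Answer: -32989/16285 ≈ -2.0257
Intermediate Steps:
(27550 + 5439)/((-16476 - 1*(-8521)) - 8330) = 32989/((-16476 + 8521) - 8330) = 32989/(-7955 - 8330) = 32989/(-16285) = 32989*(-1/16285) = -32989/16285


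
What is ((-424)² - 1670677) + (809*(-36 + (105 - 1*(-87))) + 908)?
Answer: -1363789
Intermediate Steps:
((-424)² - 1670677) + (809*(-36 + (105 - 1*(-87))) + 908) = (179776 - 1670677) + (809*(-36 + (105 + 87)) + 908) = -1490901 + (809*(-36 + 192) + 908) = -1490901 + (809*156 + 908) = -1490901 + (126204 + 908) = -1490901 + 127112 = -1363789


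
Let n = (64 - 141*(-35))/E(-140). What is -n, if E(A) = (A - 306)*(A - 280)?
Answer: -4999/187320 ≈ -0.026687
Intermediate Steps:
E(A) = (-306 + A)*(-280 + A)
n = 4999/187320 (n = (64 - 141*(-35))/(85680 + (-140)² - 586*(-140)) = (64 + 4935)/(85680 + 19600 + 82040) = 4999/187320 ≈ 0.026687)
-n = -1*4999/187320 = -4999/187320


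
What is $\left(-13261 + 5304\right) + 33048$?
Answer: $25091$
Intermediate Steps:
$\left(-13261 + 5304\right) + 33048 = -7957 + 33048 = 25091$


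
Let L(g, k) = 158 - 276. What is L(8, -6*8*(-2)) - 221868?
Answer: -221986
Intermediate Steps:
L(g, k) = -118
L(8, -6*8*(-2)) - 221868 = -118 - 221868 = -221986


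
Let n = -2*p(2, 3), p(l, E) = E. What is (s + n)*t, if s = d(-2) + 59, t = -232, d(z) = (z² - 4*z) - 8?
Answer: -13224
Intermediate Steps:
d(z) = -8 + z² - 4*z
s = 63 (s = (-8 + (-2)² - 4*(-2)) + 59 = (-8 + 4 + 8) + 59 = 4 + 59 = 63)
n = -6 (n = -2*3 = -6)
(s + n)*t = (63 - 6)*(-232) = 57*(-232) = -13224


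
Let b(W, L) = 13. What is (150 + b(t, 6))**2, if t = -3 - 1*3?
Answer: 26569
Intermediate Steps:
t = -6 (t = -3 - 3 = -6)
(150 + b(t, 6))**2 = (150 + 13)**2 = 163**2 = 26569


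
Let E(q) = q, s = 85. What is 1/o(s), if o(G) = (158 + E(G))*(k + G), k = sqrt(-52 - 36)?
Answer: 85/1777059 - 2*I*sqrt(22)/1777059 ≈ 4.7832e-5 - 5.2789e-6*I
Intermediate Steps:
k = 2*I*sqrt(22) (k = sqrt(-88) = 2*I*sqrt(22) ≈ 9.3808*I)
o(G) = (158 + G)*(G + 2*I*sqrt(22)) (o(G) = (158 + G)*(2*I*sqrt(22) + G) = (158 + G)*(G + 2*I*sqrt(22)))
1/o(s) = 1/(85**2 + 158*85 + 316*I*sqrt(22) + 2*I*85*sqrt(22)) = 1/(7225 + 13430 + 316*I*sqrt(22) + 170*I*sqrt(22)) = 1/(20655 + 486*I*sqrt(22))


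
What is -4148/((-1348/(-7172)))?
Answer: -7437364/337 ≈ -22069.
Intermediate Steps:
-4148/((-1348/(-7172))) = -4148/((-1348*(-1/7172))) = -4148/337/1793 = -4148*1793/337 = -7437364/337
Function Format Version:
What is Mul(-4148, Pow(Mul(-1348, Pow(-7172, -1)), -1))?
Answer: Rational(-7437364, 337) ≈ -22069.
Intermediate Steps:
Mul(-4148, Pow(Mul(-1348, Pow(-7172, -1)), -1)) = Mul(-4148, Pow(Mul(-1348, Rational(-1, 7172)), -1)) = Mul(-4148, Pow(Rational(337, 1793), -1)) = Mul(-4148, Rational(1793, 337)) = Rational(-7437364, 337)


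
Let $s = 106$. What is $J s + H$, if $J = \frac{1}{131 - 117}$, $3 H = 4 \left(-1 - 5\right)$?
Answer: $- \frac{3}{7} \approx -0.42857$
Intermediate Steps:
$H = -8$ ($H = \frac{4 \left(-1 - 5\right)}{3} = \frac{4 \left(-6\right)}{3} = \frac{1}{3} \left(-24\right) = -8$)
$J = \frac{1}{14} \approx 0.071429$
$J s + H = \frac{1}{14} \cdot 106 - 8 = \frac{53}{7} - 8 = - \frac{3}{7}$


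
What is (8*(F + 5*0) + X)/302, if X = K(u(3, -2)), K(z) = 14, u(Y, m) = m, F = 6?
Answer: 31/151 ≈ 0.20530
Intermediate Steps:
X = 14
(8*(F + 5*0) + X)/302 = (8*(6 + 5*0) + 14)/302 = (8*(6 + 0) + 14)*(1/302) = (8*6 + 14)*(1/302) = (48 + 14)*(1/302) = 62*(1/302) = 31/151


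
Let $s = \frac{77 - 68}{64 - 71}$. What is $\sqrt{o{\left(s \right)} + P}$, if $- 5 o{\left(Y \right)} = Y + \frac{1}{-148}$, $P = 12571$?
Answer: $\frac{\sqrt{84329259105}}{2590} \approx 112.12$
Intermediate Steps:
$s = - \frac{9}{7}$ ($s = \frac{9}{-7} = 9 \left(- \frac{1}{7}\right) = - \frac{9}{7} \approx -1.2857$)
$o{\left(Y \right)} = \frac{1}{740} - \frac{Y}{5}$ ($o{\left(Y \right)} = - \frac{Y + \frac{1}{-148}}{5} = - \frac{Y - \frac{1}{148}}{5} = - \frac{- \frac{1}{148} + Y}{5} = \frac{1}{740} - \frac{Y}{5}$)
$\sqrt{o{\left(s \right)} + P} = \sqrt{\left(\frac{1}{740} - - \frac{9}{35}\right) + 12571} = \sqrt{\left(\frac{1}{740} + \frac{9}{35}\right) + 12571} = \sqrt{\frac{1339}{5180} + 12571} = \sqrt{\frac{65119119}{5180}} = \frac{\sqrt{84329259105}}{2590}$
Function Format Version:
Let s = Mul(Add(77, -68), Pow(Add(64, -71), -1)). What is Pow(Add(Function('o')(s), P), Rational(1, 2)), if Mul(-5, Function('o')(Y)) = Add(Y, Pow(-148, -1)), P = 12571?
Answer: Mul(Rational(1, 2590), Pow(84329259105, Rational(1, 2))) ≈ 112.12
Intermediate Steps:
s = Rational(-9, 7) (s = Mul(9, Pow(-7, -1)) = Mul(9, Rational(-1, 7)) = Rational(-9, 7) ≈ -1.2857)
Function('o')(Y) = Add(Rational(1, 740), Mul(Rational(-1, 5), Y)) (Function('o')(Y) = Mul(Rational(-1, 5), Add(Y, Pow(-148, -1))) = Mul(Rational(-1, 5), Add(Y, Rational(-1, 148))) = Mul(Rational(-1, 5), Add(Rational(-1, 148), Y)) = Add(Rational(1, 740), Mul(Rational(-1, 5), Y)))
Pow(Add(Function('o')(s), P), Rational(1, 2)) = Pow(Add(Add(Rational(1, 740), Mul(Rational(-1, 5), Rational(-9, 7))), 12571), Rational(1, 2)) = Pow(Add(Add(Rational(1, 740), Rational(9, 35)), 12571), Rational(1, 2)) = Pow(Add(Rational(1339, 5180), 12571), Rational(1, 2)) = Pow(Rational(65119119, 5180), Rational(1, 2)) = Mul(Rational(1, 2590), Pow(84329259105, Rational(1, 2)))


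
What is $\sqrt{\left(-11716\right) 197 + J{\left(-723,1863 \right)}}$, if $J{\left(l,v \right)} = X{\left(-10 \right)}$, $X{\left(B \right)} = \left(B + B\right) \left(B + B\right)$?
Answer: $2 i \sqrt{576913} \approx 1519.1 i$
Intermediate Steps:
$X{\left(B \right)} = 4 B^{2}$ ($X{\left(B \right)} = 2 B 2 B = 4 B^{2}$)
$J{\left(l,v \right)} = 400$ ($J{\left(l,v \right)} = 4 \left(-10\right)^{2} = 4 \cdot 100 = 400$)
$\sqrt{\left(-11716\right) 197 + J{\left(-723,1863 \right)}} = \sqrt{\left(-11716\right) 197 + 400} = \sqrt{-2308052 + 400} = \sqrt{-2307652} = 2 i \sqrt{576913}$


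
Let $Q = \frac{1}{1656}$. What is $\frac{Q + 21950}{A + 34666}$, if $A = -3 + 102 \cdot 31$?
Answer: $\frac{36349201}{62638200} \approx 0.5803$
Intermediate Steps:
$A = 3159$ ($A = -3 + 3162 = 3159$)
$Q = \frac{1}{1656} \approx 0.00060386$
$\frac{Q + 21950}{A + 34666} = \frac{\frac{1}{1656} + 21950}{3159 + 34666} = \frac{36349201}{1656 \cdot 37825} = \frac{36349201}{1656} \cdot \frac{1}{37825} = \frac{36349201}{62638200}$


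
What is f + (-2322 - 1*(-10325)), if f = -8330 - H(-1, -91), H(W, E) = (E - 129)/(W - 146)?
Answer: -48289/147 ≈ -328.50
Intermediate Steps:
H(W, E) = (-129 + E)/(-146 + W)
f = -1224730/147 (f = -8330 - (-129 - 91)/(-146 - 1) = -8330 - (-220)/(-147) = -8330 - (-1)*(-220)/147 = -8330 - 1*220/147 = -8330 - 220/147 = -1224730/147 ≈ -8331.5)
f + (-2322 - 1*(-10325)) = -1224730/147 + (-2322 - 1*(-10325)) = -1224730/147 + (-2322 + 10325) = -1224730/147 + 8003 = -48289/147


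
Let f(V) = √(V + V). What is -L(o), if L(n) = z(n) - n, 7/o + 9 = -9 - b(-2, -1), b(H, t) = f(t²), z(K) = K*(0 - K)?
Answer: -251/1058 + 5*√2/1058 ≈ -0.23056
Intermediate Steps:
f(V) = √2*√V (f(V) = √(2*V) = √2*√V)
z(K) = -K² (z(K) = K*(-K) = -K²)
b(H, t) = √2*√(t²)
o = 7/(-18 - √2) (o = 7/(-9 + (-9 - √2*√((-1)²))) = 7/(-9 + (-9 - √2*√1)) = 7/(-9 + (-9 - √2)) = 7/(-18 - √2) ≈ -0.36056)
L(n) = -n - n² (L(n) = -n² - n = -n - n²)
-L(o) = -(-9/23 + √2/46)*(-1 - (-9/23 + √2/46)) = -(-9/23 + √2/46)*(-1 + (9/23 - √2/46)) = -(-9/23 + √2/46)*(-14/23 - √2/46) = -(-14/23 - √2/46)*(-9/23 + √2/46)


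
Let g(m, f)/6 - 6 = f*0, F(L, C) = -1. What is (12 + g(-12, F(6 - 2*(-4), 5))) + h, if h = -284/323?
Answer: 15220/323 ≈ 47.121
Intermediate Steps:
h = -284/323 (h = -284*1/323 = -284/323 ≈ -0.87926)
g(m, f) = 36 (g(m, f) = 36 + 6*(f*0) = 36 + 6*0 = 36 + 0 = 36)
(12 + g(-12, F(6 - 2*(-4), 5))) + h = (12 + 36) - 284/323 = 48 - 284/323 = 15220/323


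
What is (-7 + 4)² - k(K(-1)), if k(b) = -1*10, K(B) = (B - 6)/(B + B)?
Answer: 19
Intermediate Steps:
K(B) = (-6 + B)/(2*B) (K(B) = (-6 + B)/((2*B)) = (-6 + B)*(1/(2*B)) = (-6 + B)/(2*B))
k(b) = -10
(-7 + 4)² - k(K(-1)) = (-7 + 4)² - 1*(-10) = (-3)² + 10 = 9 + 10 = 19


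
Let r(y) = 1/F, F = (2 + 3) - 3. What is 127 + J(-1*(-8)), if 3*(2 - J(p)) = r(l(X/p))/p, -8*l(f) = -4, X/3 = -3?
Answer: 6191/48 ≈ 128.98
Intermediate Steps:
X = -9 (X = 3*(-3) = -9)
l(f) = 1/2 (l(f) = -1/8*(-4) = 1/2)
F = 2 (F = 5 - 3 = 2)
r(y) = 1/2
J(p) = 2 - 1/(6*p)
127 + J(-1*(-8)) = 127 + (2 - 1/(6*((-1*(-8))))) = 127 + (2 - 1/6/8) = 127 + (2 - 1/6*1/8) = 127 + (2 - 1/48) = 127 + 95/48 = 6191/48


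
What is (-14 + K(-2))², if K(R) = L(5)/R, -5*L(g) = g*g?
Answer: 529/4 ≈ 132.25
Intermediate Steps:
L(g) = -g²/5 (L(g) = -g*g/5 = -g²/5)
K(R) = -5/R (K(R) = (-⅕*5²)/R = (-⅕*25)/R = -5/R)
(-14 + K(-2))² = (-14 - 5/(-2))² = (-14 - 5*(-½))² = (-14 + 5/2)² = (-23/2)² = 529/4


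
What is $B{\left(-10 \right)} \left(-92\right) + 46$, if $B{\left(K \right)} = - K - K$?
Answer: $-1794$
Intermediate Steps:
$B{\left(K \right)} = - 2 K$
$B{\left(-10 \right)} \left(-92\right) + 46 = \left(-2\right) \left(-10\right) \left(-92\right) + 46 = 20 \left(-92\right) + 46 = -1840 + 46 = -1794$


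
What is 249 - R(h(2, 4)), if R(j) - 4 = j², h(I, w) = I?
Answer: 241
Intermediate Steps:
R(j) = 4 + j²
249 - R(h(2, 4)) = 249 - (4 + 2²) = 249 - (4 + 4) = 249 - 1*8 = 249 - 8 = 241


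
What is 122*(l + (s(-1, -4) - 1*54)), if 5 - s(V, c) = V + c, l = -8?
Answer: -6344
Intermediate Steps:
s(V, c) = 5 - V - c (s(V, c) = 5 - (V + c) = 5 + (-V - c) = 5 - V - c)
122*(l + (s(-1, -4) - 1*54)) = 122*(-8 + ((5 - 1*(-1) - 1*(-4)) - 1*54)) = 122*(-8 + ((5 + 1 + 4) - 54)) = 122*(-8 + (10 - 54)) = 122*(-8 - 44) = 122*(-52) = -6344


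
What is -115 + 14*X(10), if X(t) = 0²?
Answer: -115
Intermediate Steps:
X(t) = 0
-115 + 14*X(10) = -115 + 14*0 = -115 + 0 = -115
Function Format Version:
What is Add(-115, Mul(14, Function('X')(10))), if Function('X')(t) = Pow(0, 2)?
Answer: -115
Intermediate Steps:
Function('X')(t) = 0
Add(-115, Mul(14, Function('X')(10))) = Add(-115, Mul(14, 0)) = Add(-115, 0) = -115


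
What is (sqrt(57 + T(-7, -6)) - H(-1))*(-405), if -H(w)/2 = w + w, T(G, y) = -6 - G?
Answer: 1620 - 405*sqrt(58) ≈ -1464.4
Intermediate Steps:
H(w) = -4*w (H(w) = -2*(w + w) = -4*w)
(sqrt(57 + T(-7, -6)) - H(-1))*(-405) = (sqrt(57 + (-6 - 1*(-7))) - (-4)*(-1))*(-405) = (sqrt(57 + (-6 + 7)) - 1*4)*(-405) = (sqrt(57 + 1) - 4)*(-405) = (sqrt(58) - 4)*(-405) = (-4 + sqrt(58))*(-405) = 1620 - 405*sqrt(58)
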